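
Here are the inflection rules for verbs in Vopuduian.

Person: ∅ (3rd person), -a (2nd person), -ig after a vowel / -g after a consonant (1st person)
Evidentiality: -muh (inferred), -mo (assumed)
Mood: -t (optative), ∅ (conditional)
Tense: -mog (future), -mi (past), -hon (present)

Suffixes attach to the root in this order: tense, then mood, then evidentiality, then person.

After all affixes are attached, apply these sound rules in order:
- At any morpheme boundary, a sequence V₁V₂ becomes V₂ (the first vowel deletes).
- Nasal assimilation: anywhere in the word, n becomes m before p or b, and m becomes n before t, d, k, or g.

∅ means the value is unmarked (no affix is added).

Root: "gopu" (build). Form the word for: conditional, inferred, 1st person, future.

Attach tense future -mog → gopumog.
mood = conditional: zero marking, form stays gopumog.
Attach evidentiality inferred -muh → gopumogmuh.
Attach person 1st person -g (after consonant 'h') → gopumogmuhg.
Vowel deletion: no change.
Nasal assimilation: no change.

gopumogmuhg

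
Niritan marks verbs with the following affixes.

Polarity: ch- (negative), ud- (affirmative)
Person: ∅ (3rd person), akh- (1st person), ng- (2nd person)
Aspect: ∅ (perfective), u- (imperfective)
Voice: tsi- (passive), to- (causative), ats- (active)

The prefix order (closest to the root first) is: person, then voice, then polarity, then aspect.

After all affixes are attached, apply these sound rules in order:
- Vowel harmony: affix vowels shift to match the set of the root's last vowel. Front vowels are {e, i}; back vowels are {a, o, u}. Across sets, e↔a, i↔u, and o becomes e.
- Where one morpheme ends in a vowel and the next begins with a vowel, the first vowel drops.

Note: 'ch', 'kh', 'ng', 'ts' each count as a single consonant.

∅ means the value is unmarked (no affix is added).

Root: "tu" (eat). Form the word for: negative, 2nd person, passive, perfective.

chtsungtu

Attach person 2nd person ng- → ngtu.
Attach voice passive tsi- → tsingtu.
Attach polarity negative ch- → chtsingtu.
aspect = perfective: zero marking, form stays chtsingtu.
Apply vowel harmony: chtsingtu → chtsungtu.
Vowel deletion: no change.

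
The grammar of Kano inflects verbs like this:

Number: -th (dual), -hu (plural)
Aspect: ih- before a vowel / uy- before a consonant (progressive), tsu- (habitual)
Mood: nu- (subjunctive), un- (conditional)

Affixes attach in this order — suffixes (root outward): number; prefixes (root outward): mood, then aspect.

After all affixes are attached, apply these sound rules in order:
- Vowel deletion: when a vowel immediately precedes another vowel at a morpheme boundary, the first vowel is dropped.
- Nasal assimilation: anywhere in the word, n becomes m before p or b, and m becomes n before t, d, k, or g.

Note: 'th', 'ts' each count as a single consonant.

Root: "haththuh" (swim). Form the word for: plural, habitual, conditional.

Attach mood conditional un- → unhaththuh.
Attach aspect habitual tsu- → tsuunhaththuh.
Attach number plural -hu → tsuunhaththuhhu.
Apply vowel deletion: tsuunhaththuhhu → tsunhaththuhhu.
Nasal assimilation: no change.

tsunhaththuhhu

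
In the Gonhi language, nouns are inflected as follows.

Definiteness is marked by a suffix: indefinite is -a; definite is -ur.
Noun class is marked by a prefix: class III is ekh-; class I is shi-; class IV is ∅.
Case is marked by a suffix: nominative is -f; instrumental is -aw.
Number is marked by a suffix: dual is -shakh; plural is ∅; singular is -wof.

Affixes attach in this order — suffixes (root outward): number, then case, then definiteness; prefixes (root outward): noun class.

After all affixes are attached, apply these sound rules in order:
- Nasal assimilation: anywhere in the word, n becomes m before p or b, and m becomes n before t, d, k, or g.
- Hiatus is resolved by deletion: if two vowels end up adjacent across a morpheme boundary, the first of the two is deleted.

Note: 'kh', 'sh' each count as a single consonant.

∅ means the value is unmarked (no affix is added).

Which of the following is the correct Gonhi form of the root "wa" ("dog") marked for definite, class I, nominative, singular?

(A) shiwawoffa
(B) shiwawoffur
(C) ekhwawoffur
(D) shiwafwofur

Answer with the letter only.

Attach noun class class I shi- → shiwa.
Attach number singular -wof → shiwawof.
Attach case nominative -f → shiwawoff.
Attach definiteness definite -ur → shiwawoffur.
Nasal assimilation: no change.
Vowel deletion: no change.
So the correct form is shiwawoffur, option (B).
(C) ekhwawoffur is wrong: it uses class III instead of class I for noun class.
(A) shiwawoffa is wrong: it uses indefinite instead of definite for definiteness.
(D) shiwafwofur is wrong: it has the affixes in the wrong order.

B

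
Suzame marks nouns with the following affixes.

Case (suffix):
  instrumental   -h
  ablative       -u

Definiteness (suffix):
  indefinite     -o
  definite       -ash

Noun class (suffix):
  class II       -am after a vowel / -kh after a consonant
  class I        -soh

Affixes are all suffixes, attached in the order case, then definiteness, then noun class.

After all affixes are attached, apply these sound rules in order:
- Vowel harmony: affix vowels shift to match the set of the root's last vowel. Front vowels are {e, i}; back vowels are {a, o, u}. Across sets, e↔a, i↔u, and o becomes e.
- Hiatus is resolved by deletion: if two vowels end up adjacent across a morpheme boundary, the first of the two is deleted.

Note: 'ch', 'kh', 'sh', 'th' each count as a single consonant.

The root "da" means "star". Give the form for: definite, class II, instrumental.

Attach case instrumental -h → dah.
Attach definiteness definite -ash → dahash.
Attach noun class class II -kh (after consonant 'sh') → dahashkh.
Vowel harmony: no change.
Vowel deletion: no change.

dahashkh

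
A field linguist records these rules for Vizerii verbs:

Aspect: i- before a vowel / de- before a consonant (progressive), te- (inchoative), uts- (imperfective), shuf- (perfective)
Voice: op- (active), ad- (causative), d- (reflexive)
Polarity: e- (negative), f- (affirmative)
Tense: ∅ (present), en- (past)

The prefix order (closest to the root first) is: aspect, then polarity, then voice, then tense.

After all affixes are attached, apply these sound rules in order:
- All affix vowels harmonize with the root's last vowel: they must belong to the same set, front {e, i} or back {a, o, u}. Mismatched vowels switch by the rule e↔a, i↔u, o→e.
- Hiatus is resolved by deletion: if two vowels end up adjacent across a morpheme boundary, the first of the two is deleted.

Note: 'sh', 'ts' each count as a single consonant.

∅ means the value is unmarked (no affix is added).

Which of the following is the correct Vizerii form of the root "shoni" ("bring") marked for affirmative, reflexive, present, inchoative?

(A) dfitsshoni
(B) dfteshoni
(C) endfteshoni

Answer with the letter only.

Attach aspect inchoative te- → teshoni.
Attach polarity affirmative f- → fteshoni.
Attach voice reflexive d- → dfteshoni.
tense = present: zero marking, form stays dfteshoni.
Vowel harmony: no change.
Vowel deletion: no change.
So the correct form is dfteshoni, option (B).
(C) endfteshoni is wrong: it uses past instead of present for tense.
(A) dfitsshoni is wrong: it uses imperfective instead of inchoative for aspect.

B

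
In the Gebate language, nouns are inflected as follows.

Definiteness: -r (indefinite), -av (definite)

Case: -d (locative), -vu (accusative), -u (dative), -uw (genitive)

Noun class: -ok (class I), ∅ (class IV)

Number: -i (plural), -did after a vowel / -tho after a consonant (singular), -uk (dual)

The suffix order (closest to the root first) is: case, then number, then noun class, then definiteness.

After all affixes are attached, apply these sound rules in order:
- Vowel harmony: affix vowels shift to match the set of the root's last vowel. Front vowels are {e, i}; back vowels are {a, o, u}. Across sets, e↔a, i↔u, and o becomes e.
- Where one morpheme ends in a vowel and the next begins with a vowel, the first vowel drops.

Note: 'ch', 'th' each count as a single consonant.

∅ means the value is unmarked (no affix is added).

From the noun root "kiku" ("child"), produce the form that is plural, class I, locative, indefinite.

Attach case locative -d → kikud.
Attach number plural -i → kikudi.
Attach noun class class I -ok → kikudiok.
Attach definiteness indefinite -r → kikudiokr.
Apply vowel harmony: kikudiokr → kikuduokr.
Apply vowel deletion: kikuduokr → kikudokr.

kikudokr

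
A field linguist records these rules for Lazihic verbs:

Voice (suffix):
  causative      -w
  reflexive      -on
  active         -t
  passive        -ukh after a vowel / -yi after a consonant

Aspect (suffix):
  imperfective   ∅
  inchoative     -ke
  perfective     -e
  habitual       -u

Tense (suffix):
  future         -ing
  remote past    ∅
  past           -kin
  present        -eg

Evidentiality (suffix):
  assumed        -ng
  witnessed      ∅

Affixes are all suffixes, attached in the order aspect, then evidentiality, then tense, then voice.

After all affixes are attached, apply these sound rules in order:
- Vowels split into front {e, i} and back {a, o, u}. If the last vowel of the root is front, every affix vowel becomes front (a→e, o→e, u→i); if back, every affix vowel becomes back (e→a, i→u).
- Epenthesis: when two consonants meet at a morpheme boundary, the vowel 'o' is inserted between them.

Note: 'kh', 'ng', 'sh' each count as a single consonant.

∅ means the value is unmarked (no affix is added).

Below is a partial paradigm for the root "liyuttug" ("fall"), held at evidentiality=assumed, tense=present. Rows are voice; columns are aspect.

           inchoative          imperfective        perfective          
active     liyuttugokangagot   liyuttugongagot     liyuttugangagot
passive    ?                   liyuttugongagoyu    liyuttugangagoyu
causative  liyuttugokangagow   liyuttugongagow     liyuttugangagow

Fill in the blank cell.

Attach aspect inchoative -ke → liyuttugke.
Attach evidentiality assumed -ng → liyuttugkeng.
Attach tense present -eg → liyuttugkengeg.
Attach voice passive -yi (after consonant 'g') → liyuttugkengegyi.
Apply vowel harmony: liyuttugkengegyi → liyuttugkangagyu.
Apply epenthesis: liyuttugkangagyu → liyuttugokangagoyu.

liyuttugokangagoyu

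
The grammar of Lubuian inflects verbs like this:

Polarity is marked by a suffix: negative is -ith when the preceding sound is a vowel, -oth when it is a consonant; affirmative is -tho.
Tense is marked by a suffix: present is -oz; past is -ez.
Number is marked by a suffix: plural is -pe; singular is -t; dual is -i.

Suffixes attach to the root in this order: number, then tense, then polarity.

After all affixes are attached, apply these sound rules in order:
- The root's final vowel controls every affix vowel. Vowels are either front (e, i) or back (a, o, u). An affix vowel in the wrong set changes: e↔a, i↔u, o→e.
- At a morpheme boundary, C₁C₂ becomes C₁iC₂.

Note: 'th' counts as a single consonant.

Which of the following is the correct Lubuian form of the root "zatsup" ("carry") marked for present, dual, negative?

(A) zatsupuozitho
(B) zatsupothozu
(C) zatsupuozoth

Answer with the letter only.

C

Attach number dual -i → zatsupi.
Attach tense present -oz → zatsupioz.
Attach polarity negative -oth (after consonant 'z') → zatsupiozoth.
Apply vowel harmony: zatsupiozoth → zatsupuozoth.
Epenthesis: no change.
So the correct form is zatsupuozoth, option (C).
(B) zatsupothozu is wrong: it has the affixes in the wrong order.
(A) zatsupuozitho is wrong: it uses affirmative instead of negative for polarity.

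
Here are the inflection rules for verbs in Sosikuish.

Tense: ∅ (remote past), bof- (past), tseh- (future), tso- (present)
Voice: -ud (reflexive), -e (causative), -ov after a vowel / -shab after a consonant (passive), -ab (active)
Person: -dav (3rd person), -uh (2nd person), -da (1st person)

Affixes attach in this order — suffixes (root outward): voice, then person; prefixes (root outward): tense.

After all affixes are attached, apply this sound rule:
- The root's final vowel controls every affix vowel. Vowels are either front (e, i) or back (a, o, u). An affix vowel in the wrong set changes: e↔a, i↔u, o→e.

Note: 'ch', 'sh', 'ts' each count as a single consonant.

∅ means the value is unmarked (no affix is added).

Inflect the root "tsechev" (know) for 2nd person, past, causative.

Attach tense past bof- → boftsechev.
Attach voice causative -e → boftsecheve.
Attach person 2nd person -uh → boftsecheveuh.
Apply vowel harmony: boftsecheveuh → beftsecheveih.

beftsecheveih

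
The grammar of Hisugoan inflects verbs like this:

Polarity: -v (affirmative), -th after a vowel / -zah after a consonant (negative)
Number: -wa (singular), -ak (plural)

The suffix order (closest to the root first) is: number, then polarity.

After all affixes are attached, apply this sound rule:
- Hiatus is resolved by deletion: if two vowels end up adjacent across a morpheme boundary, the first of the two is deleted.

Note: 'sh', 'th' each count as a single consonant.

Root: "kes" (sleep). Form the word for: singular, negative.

Attach number singular -wa → keswa.
Attach polarity negative -th (after vowel 'a') → keswath.
Vowel deletion: no change.

keswath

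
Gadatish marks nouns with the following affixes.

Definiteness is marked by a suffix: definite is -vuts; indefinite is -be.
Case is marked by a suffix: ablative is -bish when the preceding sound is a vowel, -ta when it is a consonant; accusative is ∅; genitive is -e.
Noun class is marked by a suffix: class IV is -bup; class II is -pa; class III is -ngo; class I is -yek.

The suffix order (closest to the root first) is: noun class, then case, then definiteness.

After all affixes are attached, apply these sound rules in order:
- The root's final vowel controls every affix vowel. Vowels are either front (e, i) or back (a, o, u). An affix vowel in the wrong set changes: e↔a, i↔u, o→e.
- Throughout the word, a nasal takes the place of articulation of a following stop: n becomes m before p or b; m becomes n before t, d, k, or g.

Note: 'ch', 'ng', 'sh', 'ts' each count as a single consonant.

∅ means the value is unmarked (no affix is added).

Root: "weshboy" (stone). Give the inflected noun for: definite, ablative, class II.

weshboypabushvuts

Attach noun class class II -pa → weshboypa.
Attach case ablative -bish (after vowel 'a') → weshboypabish.
Attach definiteness definite -vuts → weshboypabishvuts.
Apply vowel harmony: weshboypabishvuts → weshboypabushvuts.
Nasal assimilation: no change.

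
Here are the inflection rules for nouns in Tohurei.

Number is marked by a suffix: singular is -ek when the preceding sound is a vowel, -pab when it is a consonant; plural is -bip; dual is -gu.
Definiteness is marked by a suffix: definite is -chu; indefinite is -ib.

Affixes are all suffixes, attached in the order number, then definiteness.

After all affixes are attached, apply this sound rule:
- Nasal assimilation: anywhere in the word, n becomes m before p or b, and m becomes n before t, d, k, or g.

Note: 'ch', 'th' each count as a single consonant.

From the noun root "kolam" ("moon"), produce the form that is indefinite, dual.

kolanguib

Attach number dual -gu → kolamgu.
Attach definiteness indefinite -ib → kolamguib.
Apply nasal assimilation: kolamguib → kolanguib.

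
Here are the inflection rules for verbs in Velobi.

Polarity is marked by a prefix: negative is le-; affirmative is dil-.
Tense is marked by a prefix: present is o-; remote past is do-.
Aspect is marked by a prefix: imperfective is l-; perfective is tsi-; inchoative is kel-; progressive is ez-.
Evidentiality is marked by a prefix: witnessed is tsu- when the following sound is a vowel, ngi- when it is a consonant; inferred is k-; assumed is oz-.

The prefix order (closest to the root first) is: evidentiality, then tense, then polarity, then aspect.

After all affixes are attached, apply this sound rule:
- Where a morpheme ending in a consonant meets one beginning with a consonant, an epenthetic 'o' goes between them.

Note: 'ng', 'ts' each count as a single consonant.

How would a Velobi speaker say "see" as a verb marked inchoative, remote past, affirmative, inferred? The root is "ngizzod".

Attach evidentiality inferred k- → kngizzod.
Attach tense remote past do- → dokngizzod.
Attach polarity affirmative dil- → dildokngizzod.
Attach aspect inchoative kel- → keldildokngizzod.
Apply epenthesis: keldildokngizzod → kelodilodokongizzod.

kelodilodokongizzod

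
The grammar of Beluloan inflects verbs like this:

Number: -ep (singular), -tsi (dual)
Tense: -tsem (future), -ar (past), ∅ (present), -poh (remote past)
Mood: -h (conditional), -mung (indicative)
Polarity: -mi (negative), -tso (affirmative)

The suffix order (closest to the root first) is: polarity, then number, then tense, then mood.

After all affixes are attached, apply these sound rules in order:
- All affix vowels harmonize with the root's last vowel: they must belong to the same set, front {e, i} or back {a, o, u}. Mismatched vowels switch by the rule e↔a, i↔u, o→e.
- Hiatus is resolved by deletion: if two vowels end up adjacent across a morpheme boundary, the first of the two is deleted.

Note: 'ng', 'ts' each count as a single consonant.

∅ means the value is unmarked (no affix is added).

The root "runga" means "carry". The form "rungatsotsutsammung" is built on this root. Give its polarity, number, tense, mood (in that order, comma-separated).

Segment: runga-tso-tsi-tsem-mung.
polarity: -tso → affirmative.
number: -tsi → dual.
tense: -tsem → future.
mood: -mung → indicative.

affirmative, dual, future, indicative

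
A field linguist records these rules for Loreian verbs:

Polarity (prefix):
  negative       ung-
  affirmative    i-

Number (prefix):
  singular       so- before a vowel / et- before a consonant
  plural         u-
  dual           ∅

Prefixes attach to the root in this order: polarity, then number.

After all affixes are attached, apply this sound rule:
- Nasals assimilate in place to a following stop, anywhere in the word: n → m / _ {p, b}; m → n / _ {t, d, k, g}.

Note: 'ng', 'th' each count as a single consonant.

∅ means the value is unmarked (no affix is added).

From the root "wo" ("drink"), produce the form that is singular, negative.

soungwo

Attach polarity negative ung- → ungwo.
Attach number singular so- (before vowel 'u') → soungwo.
Nasal assimilation: no change.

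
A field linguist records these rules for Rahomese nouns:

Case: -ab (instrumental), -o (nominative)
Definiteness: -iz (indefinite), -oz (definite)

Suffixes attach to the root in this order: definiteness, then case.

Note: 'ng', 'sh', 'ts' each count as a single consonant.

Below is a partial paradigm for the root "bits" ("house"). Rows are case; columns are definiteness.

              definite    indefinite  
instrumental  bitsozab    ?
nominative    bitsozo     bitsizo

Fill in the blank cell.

Attach definiteness indefinite -iz → bitsiz.
Attach case instrumental -ab → bitsizab.

bitsizab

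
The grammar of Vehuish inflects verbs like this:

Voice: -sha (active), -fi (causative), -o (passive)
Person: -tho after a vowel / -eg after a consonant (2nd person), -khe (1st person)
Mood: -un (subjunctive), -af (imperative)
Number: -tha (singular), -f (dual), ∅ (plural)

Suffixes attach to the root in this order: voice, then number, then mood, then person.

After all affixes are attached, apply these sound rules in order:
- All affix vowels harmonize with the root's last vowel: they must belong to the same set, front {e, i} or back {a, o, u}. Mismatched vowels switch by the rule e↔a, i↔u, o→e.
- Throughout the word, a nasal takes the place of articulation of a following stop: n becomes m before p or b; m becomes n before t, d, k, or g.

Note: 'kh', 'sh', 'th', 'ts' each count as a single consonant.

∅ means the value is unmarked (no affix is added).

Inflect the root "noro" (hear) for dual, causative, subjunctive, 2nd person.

Attach voice causative -fi → norofi.
Attach number dual -f → norofif.
Attach mood subjunctive -un → norofifun.
Attach person 2nd person -eg (after consonant 'n') → norofifuneg.
Apply vowel harmony: norofifuneg → norofufunag.
Nasal assimilation: no change.

norofufunag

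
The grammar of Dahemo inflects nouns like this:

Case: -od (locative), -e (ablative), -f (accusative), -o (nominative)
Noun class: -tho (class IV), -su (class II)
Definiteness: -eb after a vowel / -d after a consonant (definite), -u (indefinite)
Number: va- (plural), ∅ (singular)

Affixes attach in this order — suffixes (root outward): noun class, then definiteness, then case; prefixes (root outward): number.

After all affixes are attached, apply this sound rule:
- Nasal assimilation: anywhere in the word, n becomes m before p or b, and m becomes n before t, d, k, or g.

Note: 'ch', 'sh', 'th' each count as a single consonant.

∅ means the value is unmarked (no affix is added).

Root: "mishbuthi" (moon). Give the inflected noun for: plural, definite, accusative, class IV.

vamishbuthithoebf

Attach number plural va- → vamishbuthi.
Attach noun class class IV -tho → vamishbuthitho.
Attach definiteness definite -eb (after vowel 'o') → vamishbuthithoeb.
Attach case accusative -f → vamishbuthithoebf.
Nasal assimilation: no change.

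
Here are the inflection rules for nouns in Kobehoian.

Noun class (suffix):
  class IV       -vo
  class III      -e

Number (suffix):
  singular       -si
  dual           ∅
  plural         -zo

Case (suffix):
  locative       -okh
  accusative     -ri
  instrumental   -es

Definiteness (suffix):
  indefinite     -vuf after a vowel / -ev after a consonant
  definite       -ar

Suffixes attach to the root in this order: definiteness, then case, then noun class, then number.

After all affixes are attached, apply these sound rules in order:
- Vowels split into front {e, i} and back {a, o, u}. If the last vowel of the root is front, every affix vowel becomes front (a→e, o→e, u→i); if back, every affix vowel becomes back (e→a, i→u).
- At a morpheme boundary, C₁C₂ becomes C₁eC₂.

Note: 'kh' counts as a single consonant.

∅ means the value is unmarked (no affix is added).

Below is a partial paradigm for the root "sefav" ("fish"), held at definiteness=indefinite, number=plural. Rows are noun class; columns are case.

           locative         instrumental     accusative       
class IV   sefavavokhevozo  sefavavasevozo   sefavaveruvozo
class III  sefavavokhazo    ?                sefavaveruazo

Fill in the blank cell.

sefavavasazo

Attach definiteness indefinite -ev (after consonant 'v') → sefavev.
Attach case instrumental -es → sefaveves.
Attach noun class class III -e → sefavevese.
Attach number plural -zo → sefavevesezo.
Apply vowel harmony: sefavevesezo → sefavavasazo.
Epenthesis: no change.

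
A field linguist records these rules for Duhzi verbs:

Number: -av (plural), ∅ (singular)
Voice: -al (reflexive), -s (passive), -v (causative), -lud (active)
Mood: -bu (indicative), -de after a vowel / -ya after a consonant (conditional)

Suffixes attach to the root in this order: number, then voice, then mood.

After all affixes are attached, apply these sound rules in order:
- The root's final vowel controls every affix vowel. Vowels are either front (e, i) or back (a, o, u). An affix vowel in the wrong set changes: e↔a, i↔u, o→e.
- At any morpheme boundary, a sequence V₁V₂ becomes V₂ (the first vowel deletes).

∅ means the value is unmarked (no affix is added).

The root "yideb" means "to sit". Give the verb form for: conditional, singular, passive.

yidebsye

number = singular: zero marking, form stays yideb.
Attach voice passive -s → yidebs.
Attach mood conditional -ya (after consonant 's') → yidebsya.
Apply vowel harmony: yidebsya → yidebsye.
Vowel deletion: no change.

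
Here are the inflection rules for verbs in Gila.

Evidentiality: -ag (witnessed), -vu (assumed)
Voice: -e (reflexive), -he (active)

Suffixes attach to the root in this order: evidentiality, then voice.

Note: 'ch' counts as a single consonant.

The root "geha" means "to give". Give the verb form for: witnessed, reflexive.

gehaage

Attach evidentiality witnessed -ag → gehaag.
Attach voice reflexive -e → gehaage.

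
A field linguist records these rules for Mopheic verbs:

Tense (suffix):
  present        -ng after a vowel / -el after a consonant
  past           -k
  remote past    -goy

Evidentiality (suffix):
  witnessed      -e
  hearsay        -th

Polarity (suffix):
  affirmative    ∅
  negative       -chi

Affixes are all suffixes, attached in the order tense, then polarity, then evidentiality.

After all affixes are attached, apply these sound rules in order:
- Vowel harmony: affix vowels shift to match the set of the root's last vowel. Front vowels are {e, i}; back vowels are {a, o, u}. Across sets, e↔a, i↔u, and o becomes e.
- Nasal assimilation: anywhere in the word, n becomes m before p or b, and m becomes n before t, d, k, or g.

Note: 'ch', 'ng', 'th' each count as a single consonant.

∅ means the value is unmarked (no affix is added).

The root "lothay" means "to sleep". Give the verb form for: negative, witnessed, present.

lothayalchua

Attach tense present -el (after consonant 'y') → lothayel.
Attach polarity negative -chi → lothayelchi.
Attach evidentiality witnessed -e → lothayelchie.
Apply vowel harmony: lothayelchie → lothayalchua.
Nasal assimilation: no change.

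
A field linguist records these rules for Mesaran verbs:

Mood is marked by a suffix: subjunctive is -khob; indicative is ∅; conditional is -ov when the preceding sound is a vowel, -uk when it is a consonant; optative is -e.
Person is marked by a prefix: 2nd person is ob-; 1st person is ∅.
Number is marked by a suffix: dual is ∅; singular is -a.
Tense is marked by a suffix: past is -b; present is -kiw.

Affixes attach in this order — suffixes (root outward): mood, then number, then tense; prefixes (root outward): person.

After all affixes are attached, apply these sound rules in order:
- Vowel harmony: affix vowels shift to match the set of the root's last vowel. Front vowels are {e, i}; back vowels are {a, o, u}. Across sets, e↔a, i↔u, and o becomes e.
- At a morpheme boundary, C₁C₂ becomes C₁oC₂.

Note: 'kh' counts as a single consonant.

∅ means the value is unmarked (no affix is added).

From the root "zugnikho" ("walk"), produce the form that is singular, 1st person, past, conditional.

person = 1st person: zero marking, form stays zugnikho.
Attach mood conditional -ov (after vowel 'o') → zugnikhoov.
Attach number singular -a → zugnikhoova.
Attach tense past -b → zugnikhoovab.
Vowel harmony: no change.
Epenthesis: no change.

zugnikhoovab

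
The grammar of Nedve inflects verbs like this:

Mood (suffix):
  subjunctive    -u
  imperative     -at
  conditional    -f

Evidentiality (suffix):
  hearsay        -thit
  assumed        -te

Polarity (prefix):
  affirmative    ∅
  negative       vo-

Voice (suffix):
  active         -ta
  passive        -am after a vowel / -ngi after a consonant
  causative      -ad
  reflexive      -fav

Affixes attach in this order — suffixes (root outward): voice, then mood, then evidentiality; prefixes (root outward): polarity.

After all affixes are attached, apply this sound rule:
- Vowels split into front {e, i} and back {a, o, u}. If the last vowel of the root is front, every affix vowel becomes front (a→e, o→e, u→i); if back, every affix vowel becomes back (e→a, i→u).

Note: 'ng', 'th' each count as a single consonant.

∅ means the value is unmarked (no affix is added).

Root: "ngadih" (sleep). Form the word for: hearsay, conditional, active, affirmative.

ngadihtefthit

Attach voice active -ta → ngadihta.
Attach mood conditional -f → ngadihtaf.
polarity = affirmative: zero marking, form stays ngadihtaf.
Attach evidentiality hearsay -thit → ngadihtafthit.
Apply vowel harmony: ngadihtafthit → ngadihtefthit.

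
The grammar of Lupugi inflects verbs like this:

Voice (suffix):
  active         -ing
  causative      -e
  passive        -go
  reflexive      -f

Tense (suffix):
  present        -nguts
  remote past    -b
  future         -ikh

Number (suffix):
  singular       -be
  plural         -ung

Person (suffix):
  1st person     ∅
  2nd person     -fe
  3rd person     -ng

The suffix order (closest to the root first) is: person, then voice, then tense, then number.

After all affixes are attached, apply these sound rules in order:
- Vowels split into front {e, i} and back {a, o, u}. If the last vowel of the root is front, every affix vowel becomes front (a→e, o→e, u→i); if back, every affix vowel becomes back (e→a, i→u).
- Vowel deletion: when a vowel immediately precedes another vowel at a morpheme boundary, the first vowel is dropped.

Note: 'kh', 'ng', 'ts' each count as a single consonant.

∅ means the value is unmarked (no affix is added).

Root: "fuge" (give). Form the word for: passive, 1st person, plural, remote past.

fugegebing

person = 1st person: zero marking, form stays fuge.
Attach voice passive -go → fugego.
Attach tense remote past -b → fugegob.
Attach number plural -ung → fugegobung.
Apply vowel harmony: fugegobung → fugegebing.
Vowel deletion: no change.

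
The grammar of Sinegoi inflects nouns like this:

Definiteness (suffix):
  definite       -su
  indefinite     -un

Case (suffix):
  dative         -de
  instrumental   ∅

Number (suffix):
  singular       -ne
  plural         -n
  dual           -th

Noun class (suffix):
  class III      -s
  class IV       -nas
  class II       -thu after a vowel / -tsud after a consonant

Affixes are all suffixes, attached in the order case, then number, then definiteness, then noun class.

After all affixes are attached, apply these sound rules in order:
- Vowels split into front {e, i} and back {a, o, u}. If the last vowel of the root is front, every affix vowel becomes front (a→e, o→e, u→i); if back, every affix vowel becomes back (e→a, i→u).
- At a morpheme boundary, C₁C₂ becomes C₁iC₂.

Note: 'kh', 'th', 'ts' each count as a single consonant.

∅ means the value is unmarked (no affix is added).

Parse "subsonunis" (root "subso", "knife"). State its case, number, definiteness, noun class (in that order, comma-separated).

Segment: subso-n-un-s.
case: ∅ → instrumental.
number: -n → plural.
definiteness: -un → indefinite.
noun class: -s → class III.

instrumental, plural, indefinite, class III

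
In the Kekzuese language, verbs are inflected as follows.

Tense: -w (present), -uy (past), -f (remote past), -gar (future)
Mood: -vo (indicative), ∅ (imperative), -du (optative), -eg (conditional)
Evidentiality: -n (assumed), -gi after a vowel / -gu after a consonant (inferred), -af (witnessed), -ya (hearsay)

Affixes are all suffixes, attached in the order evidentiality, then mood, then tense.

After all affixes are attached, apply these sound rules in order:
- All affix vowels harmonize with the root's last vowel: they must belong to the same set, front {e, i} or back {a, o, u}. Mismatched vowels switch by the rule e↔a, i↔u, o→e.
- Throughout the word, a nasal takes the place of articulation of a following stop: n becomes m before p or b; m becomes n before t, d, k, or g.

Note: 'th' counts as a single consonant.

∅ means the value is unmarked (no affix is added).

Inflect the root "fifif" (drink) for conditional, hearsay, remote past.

fififyeegf

Attach evidentiality hearsay -ya → fififya.
Attach mood conditional -eg → fififyaeg.
Attach tense remote past -f → fififyaegf.
Apply vowel harmony: fififyaegf → fififyeegf.
Nasal assimilation: no change.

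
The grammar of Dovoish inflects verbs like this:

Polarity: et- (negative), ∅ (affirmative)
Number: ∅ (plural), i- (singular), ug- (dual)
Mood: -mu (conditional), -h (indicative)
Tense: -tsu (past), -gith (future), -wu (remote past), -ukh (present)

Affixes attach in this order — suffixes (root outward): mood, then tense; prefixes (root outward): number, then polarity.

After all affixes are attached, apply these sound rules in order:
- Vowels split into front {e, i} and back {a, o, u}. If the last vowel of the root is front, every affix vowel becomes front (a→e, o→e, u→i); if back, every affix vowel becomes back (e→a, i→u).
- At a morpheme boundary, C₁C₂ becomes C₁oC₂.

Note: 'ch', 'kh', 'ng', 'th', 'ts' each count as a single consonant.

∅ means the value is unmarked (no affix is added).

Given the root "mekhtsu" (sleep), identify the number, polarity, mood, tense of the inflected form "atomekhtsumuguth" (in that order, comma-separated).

Segment: et-mekhtsu-mu-gith.
number: ∅ → plural.
polarity: et- → negative.
mood: -mu → conditional.
tense: -gith → future.

plural, negative, conditional, future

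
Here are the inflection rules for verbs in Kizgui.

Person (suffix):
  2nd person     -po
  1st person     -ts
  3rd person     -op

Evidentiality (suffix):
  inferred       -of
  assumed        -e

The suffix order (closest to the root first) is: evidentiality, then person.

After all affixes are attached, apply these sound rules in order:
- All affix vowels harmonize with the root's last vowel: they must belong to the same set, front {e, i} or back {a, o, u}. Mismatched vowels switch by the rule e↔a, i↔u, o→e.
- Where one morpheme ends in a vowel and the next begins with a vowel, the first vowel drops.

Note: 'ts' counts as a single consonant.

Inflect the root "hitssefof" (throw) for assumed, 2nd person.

Attach evidentiality assumed -e → hitssefofe.
Attach person 2nd person -po → hitssefofepo.
Apply vowel harmony: hitssefofepo → hitssefofapo.
Vowel deletion: no change.

hitssefofapo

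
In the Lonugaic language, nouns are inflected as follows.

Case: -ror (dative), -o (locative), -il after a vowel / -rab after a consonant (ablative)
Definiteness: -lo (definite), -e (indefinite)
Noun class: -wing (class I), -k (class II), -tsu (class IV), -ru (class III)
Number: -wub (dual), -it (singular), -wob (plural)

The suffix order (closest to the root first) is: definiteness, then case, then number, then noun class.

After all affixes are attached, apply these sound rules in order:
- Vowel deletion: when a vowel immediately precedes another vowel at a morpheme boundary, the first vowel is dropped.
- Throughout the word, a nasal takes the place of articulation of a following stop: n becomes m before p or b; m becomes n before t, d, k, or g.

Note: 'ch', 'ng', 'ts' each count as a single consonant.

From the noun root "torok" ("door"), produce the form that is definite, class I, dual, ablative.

toroklilwubwing

Attach definiteness definite -lo → toroklo.
Attach case ablative -il (after vowel 'o') → torokloil.
Attach number dual -wub → torokloilwub.
Attach noun class class I -wing → torokloilwubwing.
Apply vowel deletion: torokloilwubwing → toroklilwubwing.
Nasal assimilation: no change.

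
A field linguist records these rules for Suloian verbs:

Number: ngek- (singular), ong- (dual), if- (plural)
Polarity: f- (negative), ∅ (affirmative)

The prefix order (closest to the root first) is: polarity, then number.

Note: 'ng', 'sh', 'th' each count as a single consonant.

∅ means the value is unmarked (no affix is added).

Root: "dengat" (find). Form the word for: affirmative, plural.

polarity = affirmative: zero marking, form stays dengat.
Attach number plural if- → ifdengat.

ifdengat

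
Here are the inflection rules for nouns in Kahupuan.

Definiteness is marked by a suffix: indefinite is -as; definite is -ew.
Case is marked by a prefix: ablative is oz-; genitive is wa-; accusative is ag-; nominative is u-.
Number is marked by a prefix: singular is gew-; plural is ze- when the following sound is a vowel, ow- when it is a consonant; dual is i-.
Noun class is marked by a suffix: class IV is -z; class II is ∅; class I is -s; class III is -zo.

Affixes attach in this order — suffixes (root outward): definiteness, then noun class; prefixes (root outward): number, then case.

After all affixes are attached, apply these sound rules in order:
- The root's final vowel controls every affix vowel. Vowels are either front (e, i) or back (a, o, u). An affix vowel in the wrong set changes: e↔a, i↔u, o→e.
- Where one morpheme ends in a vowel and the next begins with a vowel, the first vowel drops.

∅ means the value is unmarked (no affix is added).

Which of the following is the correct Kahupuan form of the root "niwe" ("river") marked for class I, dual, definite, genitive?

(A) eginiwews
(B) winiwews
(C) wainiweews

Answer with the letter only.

B

Attach number dual i- → iniwe.
Attach definiteness definite -ew → iniweew.
Attach case genitive wa- → wainiweew.
Attach noun class class I -s → wainiweews.
Apply vowel harmony: wainiweews → weiniweews.
Apply vowel deletion: weiniweews → winiwews.
So the correct form is winiwews, option (B).
(C) wainiweews is wrong: it fails to apply the sound rule(s).
(A) eginiwews is wrong: it uses accusative instead of genitive for case.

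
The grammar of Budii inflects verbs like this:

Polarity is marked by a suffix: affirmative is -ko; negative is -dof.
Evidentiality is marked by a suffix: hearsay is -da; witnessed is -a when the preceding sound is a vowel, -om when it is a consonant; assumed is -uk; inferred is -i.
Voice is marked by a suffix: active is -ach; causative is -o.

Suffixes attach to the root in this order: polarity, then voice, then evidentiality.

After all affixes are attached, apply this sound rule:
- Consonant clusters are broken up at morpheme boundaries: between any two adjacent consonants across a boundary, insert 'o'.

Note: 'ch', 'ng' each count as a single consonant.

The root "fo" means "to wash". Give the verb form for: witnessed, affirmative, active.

fokoachom

Attach polarity affirmative -ko → foko.
Attach voice active -ach → fokoach.
Attach evidentiality witnessed -om (after consonant 'ch') → fokoachom.
Epenthesis: no change.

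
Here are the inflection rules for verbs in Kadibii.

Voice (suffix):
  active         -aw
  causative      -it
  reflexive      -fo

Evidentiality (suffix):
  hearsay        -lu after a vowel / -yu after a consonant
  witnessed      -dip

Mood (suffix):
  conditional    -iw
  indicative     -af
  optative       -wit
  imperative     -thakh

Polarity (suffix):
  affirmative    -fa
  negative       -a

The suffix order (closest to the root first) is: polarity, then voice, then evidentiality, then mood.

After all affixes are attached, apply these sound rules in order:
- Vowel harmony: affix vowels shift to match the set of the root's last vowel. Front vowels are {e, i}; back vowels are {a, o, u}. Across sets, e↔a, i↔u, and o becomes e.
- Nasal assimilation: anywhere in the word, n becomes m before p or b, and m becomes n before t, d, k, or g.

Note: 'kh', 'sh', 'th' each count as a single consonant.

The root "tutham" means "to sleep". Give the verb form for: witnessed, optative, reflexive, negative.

Attach polarity negative -a → tuthama.
Attach voice reflexive -fo → tuthamafo.
Attach evidentiality witnessed -dip → tuthamafodip.
Attach mood optative -wit → tuthamafodipwit.
Apply vowel harmony: tuthamafodipwit → tuthamafodupwut.
Nasal assimilation: no change.

tuthamafodupwut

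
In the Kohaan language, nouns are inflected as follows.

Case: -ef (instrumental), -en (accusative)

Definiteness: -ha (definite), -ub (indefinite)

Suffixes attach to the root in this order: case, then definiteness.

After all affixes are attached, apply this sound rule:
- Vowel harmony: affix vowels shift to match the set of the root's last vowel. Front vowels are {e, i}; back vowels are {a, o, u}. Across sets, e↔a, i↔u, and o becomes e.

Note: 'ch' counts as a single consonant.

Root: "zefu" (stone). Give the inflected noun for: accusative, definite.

zefuanha

Attach case accusative -en → zefuen.
Attach definiteness definite -ha → zefuenha.
Apply vowel harmony: zefuenha → zefuanha.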